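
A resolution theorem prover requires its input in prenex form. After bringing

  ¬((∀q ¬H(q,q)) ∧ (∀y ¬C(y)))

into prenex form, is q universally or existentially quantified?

Push ¬ through the quantifiers and connectives to reach negation normal form:
  (∃q H(q,q)) ∨ (∃y C(y))
Pull the quantifiers to the front (each side's bound variable is not free in the other side):
  ∃q ∃y (H(q,q) ∨ C(y))
The quantifier ∀q sits under an odd number of negations, so it flips to ∃q.

existential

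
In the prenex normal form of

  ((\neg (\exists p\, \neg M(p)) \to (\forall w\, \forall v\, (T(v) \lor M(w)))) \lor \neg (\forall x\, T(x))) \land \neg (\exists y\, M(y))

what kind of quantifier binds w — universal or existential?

Rewrite implications/biconditionals: A → B as ¬A ∨ B.
  (\neg \neg (\exists p\, \neg M(p)) \lor (\forall w\, \forall v\, (T(v) \lor M(w))) \lor \neg (\forall x\, T(x))) \land \neg (\exists y\, M(y))
Push ¬ through the quantifiers and connectives to reach negation normal form:
  ((\exists p\, \neg M(p)) \lor (\forall w\, \forall v\, (T(v) \lor M(w))) \lor (\exists x\, \neg T(x))) \land (\forall y\, \neg M(y))
All bound variables are already distinct, so no renaming is needed.
Finally move all quantifiers to the prefix:
  \exists p\, \forall w\, \forall v\, \exists x\, \forall y\, ((\neg M(p) \lor T(v) \lor M(w) \lor \neg T(x)) \land \neg M(y))
The quantifier \forall w sits under an even number of negations (counting the antecedent side of each →), so it remains universal.

universal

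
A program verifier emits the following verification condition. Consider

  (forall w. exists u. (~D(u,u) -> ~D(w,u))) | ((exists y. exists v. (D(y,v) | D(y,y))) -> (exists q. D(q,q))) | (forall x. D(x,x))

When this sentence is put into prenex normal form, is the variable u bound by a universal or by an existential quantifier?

existential

Rewrite implications/biconditionals: A → B as ¬A ∨ B.
  (forall w. exists u. (~~D(u,u) | ~D(w,u))) | ~(exists y. exists v. (D(y,v) | D(y,y))) | (exists q. D(q,q)) | (forall x. D(x,x))
Push ¬ through the quantifiers and connectives to reach negation normal form:
  (forall w. exists u. (D(u,u) | ~D(w,u))) | (forall y. forall v. (~D(y,v) & ~D(y,y))) | (exists q. D(q,q)) | (forall x. D(x,x))
Finally move all quantifiers to the prefix:
  forall w. exists u. forall y. forall v. exists q. forall x. (D(u,u) | ~D(w,u) | ~D(y,v) & ~D(y,y) | D(q,q) | D(x,x))
The quantifier exists u sits under an even number of negations (counting the antecedent side of each →), so it remains existential.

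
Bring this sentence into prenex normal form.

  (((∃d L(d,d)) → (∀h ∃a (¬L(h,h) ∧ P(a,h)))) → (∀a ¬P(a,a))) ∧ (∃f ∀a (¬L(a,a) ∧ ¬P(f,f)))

First replace A → B with ¬A ∨ B.
  (¬(¬(∃d L(d,d)) ∨ (∀h ∃a (¬L(h,h) ∧ P(a,h)))) ∨ (∀a ¬P(a,a))) ∧ (∃f ∀a (¬L(a,a) ∧ ¬P(f,f)))
Drive negations inward (¬∀x A ≡ ∃x ¬A, ¬∃x A ≡ ∀x ¬A, De Morgan for ∧/∨):
  ((∃d L(d,d)) ∧ (∃h ∀a (L(h,h) ∨ ¬P(a,h))) ∨ (∀a ¬P(a,a))) ∧ (∃f ∀a (¬L(a,a) ∧ ¬P(f,f)))
Rename bound variables to avoid capture: a↦z1, a↦x1.
  ((∃d L(d,d)) ∧ (∃h ∀a (L(h,h) ∨ ¬P(a,h))) ∨ (∀z1 ¬P(z1,z1))) ∧ (∃f ∀x1 (¬L(x1,x1) ∧ ¬P(f,f)))
Extract every quantifier outward, since the variables are now distinct and don't occur free across branches:
  ∃d ∃h ∀a ∀z1 ∃f ∀x1 ((L(d,d) ∧ (L(h,h) ∨ ¬P(a,h)) ∨ ¬P(z1,z1)) ∧ ¬L(x1,x1) ∧ ¬P(f,f))

∃d ∃h ∀a ∀z1 ∃f ∀x1 ((L(d,d) ∧ (L(h,h) ∨ ¬P(a,h)) ∨ ¬P(z1,z1)) ∧ ¬L(x1,x1) ∧ ¬P(f,f))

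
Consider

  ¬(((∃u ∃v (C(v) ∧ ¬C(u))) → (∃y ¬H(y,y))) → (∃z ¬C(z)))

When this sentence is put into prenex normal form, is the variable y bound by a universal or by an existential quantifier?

existential

Rewrite implications/biconditionals: A → B as ¬A ∨ B.
  ¬(¬(¬(∃u ∃v (C(v) ∧ ¬C(u))) ∨ (∃y ¬H(y,y))) ∨ (∃z ¬C(z)))
Push ¬ through the quantifiers and connectives to reach negation normal form:
  ((∀u ∀v (¬C(v) ∨ C(u))) ∨ (∃y ¬H(y,y))) ∧ (∀z C(z))
All bound variables are already distinct, so no renaming is needed.
Finally move all quantifiers to the prefix:
  ∀u ∀v ∃y ∀z ((¬C(v) ∨ C(u) ∨ ¬H(y,y)) ∧ C(z))
The quantifier ∃y sits under an even number of negations (counting the antecedent side of each →), so it remains existential.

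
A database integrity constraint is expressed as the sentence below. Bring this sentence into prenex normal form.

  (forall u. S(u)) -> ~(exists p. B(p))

Eliminate → and ↔ using ¬ and ∨.
  ~(forall u. S(u)) | ~(exists p. B(p))
Drive negations inward (¬∀x A ≡ ∃x ¬A, ¬∃x A ≡ ∀x ¬A, De Morgan for ∧/∨):
  (exists u. ~S(u)) | (forall p. ~B(p))
All bound variables are already distinct, so no renaming is needed.
Pull the quantifiers to the front (each side's bound variable is not free in the other side):
  exists u. forall p. (~S(u) | ~B(p))

exists u. forall p. (~S(u) | ~B(p))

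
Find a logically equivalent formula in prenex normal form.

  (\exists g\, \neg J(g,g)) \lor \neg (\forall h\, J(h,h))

Move each ¬ inward, flipping quantifiers it crosses:
  (\exists g\, \neg J(g,g)) \lor (\exists h\, \neg J(h,h))
Pull the quantifiers to the front (each side's bound variable is not free in the other side):
  \exists g\, \exists h\, (\neg J(g,g) \lor \neg J(h,h))

\exists g\, \exists h\, (\neg J(g,g) \lor \neg J(h,h))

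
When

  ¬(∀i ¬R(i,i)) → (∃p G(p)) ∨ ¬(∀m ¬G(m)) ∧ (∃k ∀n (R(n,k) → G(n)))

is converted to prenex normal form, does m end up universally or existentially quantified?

existential

First replace A → B with ¬A ∨ B.
  ¬¬(∀i ¬R(i,i)) ∨ (∃p G(p)) ∨ ¬(∀m ¬G(m)) ∧ (∃k ∀n (¬R(n,k) ∨ G(n)))
Push ¬ through the quantifiers and connectives to reach negation normal form:
  (∀i ¬R(i,i)) ∨ (∃p G(p)) ∨ (∃m G(m)) ∧ (∃k ∀n (¬R(n,k) ∨ G(n)))
All bound variables are already distinct, so no renaming is needed.
Extract every quantifier outward, since the variables are now distinct and don't occur free across branches:
  ∀i ∃p ∃m ∃k ∀n (¬R(i,i) ∨ G(p) ∨ G(m) ∧ (¬R(n,k) ∨ G(n)))
The quantifier ∀m sits under an odd number of negations (counting the antecedent side of each →), so it flips to ∃m.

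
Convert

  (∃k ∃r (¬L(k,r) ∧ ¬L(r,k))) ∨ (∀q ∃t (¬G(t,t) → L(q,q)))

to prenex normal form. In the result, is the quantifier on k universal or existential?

Rewrite implications/biconditionals: A → B as ¬A ∨ B.
  (∃k ∃r (¬L(k,r) ∧ ¬L(r,k))) ∨ (∀q ∃t (¬¬G(t,t) ∨ L(q,q)))
Drive negations inward (¬∀x A ≡ ∃x ¬A, ¬∃x A ≡ ∀x ¬A, De Morgan for ∧/∨):
  (∃k ∃r (¬L(k,r) ∧ ¬L(r,k))) ∨ (∀q ∃t (G(t,t) ∨ L(q,q)))
All bound variables are already distinct, so no renaming is needed.
Extract every quantifier outward, since the variables are now distinct and don't occur free across branches:
  ∃k ∃r ∀q ∃t (¬L(k,r) ∧ ¬L(r,k) ∨ G(t,t) ∨ L(q,q))
The quantifier ∃k sits under an even number of negations (counting the antecedent side of each →), so it remains existential.

existential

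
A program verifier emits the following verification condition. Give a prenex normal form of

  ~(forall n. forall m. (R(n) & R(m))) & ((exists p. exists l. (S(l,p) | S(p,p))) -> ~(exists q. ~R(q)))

exists n. exists m. forall p. forall l. forall q. ((~R(n) | ~R(m)) & (~S(l,p) & ~S(p,p) | R(q)))

First replace A → B with ¬A ∨ B.
  ~(forall n. forall m. (R(n) & R(m))) & (~(exists p. exists l. (S(l,p) | S(p,p))) | ~(exists q. ~R(q)))
Push ¬ through the quantifiers and connectives to reach negation normal form:
  (exists n. exists m. (~R(n) | ~R(m))) & ((forall p. forall l. (~S(l,p) & ~S(p,p))) | (forall q. R(q)))
Pull the quantifiers to the front (each side's bound variable is not free in the other side):
  exists n. exists m. forall p. forall l. forall q. ((~R(n) | ~R(m)) & (~S(l,p) & ~S(p,p) | R(q)))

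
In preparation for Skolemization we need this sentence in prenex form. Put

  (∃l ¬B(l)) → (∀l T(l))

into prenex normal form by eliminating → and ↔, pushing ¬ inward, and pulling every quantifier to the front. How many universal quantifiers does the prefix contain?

Rewrite implications/biconditionals: A → B as ¬A ∨ B.
  ¬(∃l ¬B(l)) ∨ (∀l T(l))
Drive negations inward (¬∀x A ≡ ∃x ¬A, ¬∃x A ≡ ∀x ¬A, De Morgan for ∧/∨):
  (∀l B(l)) ∨ (∀l T(l))
Standardize variables apart so no two quantifiers bind the same name: l↦r.
  (∀l B(l)) ∨ (∀r T(r))
Extract every quantifier outward, since the variables are now distinct and don't occur free across branches:
  ∀l ∀r (B(l) ∨ T(r))
The prefix is ∀l ∀r: 2 universal, 0 existential.

2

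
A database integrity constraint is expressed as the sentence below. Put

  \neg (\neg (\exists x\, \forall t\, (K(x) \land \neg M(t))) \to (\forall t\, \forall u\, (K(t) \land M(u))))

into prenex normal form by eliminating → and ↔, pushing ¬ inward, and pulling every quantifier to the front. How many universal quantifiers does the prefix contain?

Eliminate → and ↔ using ¬ and ∨.
  \neg (\neg \neg (\exists x\, \forall t\, (K(x) \land \neg M(t))) \lor (\forall t\, \forall u\, (K(t) \land M(u))))
Move each ¬ inward, flipping quantifiers it crosses:
  (\forall x\, \exists t\, (\neg K(x) \lor M(t))) \land (\exists t\, \exists u\, (\neg K(t) \lor \neg M(u)))
Give each quantifier a distinct variable: t↦s.
  (\forall x\, \exists t\, (\neg K(x) \lor M(t))) \land (\exists s\, \exists u\, (\neg K(s) \lor \neg M(u)))
Finally move all quantifiers to the prefix:
  \forall x\, \exists t\, \exists s\, \exists u\, ((\neg K(x) \lor M(t)) \land (\neg K(s) \lor \neg M(u)))
The prefix is \forall x \exists t \exists s \exists u: 1 universal, 3 existential.

1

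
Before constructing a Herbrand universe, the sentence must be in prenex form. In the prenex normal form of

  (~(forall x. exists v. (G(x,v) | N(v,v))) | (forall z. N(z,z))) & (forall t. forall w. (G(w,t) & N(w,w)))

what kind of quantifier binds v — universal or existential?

universal

Push ¬ through the quantifiers and connectives to reach negation normal form:
  ((exists x. forall v. (~G(x,v) & ~N(v,v))) | (forall z. N(z,z))) & (forall t. forall w. (G(w,t) & N(w,w)))
All bound variables are already distinct, so no renaming is needed.
Pull the quantifiers to the front (each side's bound variable is not free in the other side):
  exists x. forall v. forall z. forall t. forall w. ((~G(x,v) & ~N(v,v) | N(z,z)) & G(w,t) & N(w,w))
The quantifier exists v sits under an odd number of negations, so it flips to forall v.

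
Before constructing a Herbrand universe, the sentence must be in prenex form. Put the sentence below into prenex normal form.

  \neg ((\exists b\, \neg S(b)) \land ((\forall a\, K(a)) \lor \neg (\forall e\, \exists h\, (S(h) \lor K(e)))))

Drive negations inward (¬∀x A ≡ ∃x ¬A, ¬∃x A ≡ ∀x ¬A, De Morgan for ∧/∨):
  (\forall b\, S(b)) \lor (\exists a\, \neg K(a)) \land (\forall e\, \exists h\, (S(h) \lor K(e)))
Extract every quantifier outward, since the variables are now distinct and don't occur free across branches:
  \forall b\, \exists a\, \forall e\, \exists h\, (S(b) \lor \neg K(a) \land (S(h) \lor K(e)))

\forall b\, \exists a\, \forall e\, \exists h\, (S(b) \lor \neg K(a) \land (S(h) \lor K(e)))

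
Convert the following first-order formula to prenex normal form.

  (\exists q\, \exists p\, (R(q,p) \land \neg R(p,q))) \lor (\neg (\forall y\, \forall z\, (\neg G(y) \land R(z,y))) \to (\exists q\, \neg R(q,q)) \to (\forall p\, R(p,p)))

\exists q\, \exists p\, \forall y\, \forall z\, \forall u1\, \forall w1\, (R(q,p) \land \neg R(p,q) \lor \neg G(y) \land R(z,y) \lor R(u1,u1) \lor R(w1,w1))

Rewrite implications/biconditionals: A → B as ¬A ∨ B.
  (\exists q\, \exists p\, (R(q,p) \land \neg R(p,q))) \lor \neg \neg (\forall y\, \forall z\, (\neg G(y) \land R(z,y))) \lor \neg (\exists q\, \neg R(q,q)) \lor (\forall p\, R(p,p))
Push ¬ through the quantifiers and connectives to reach negation normal form:
  (\exists q\, \exists p\, (R(q,p) \land \neg R(p,q))) \lor (\forall y\, \forall z\, (\neg G(y) \land R(z,y))) \lor (\forall q\, R(q,q)) \lor (\forall p\, R(p,p))
Give each quantifier a distinct variable: q↦u1, p↦w1.
  (\exists q\, \exists p\, (R(q,p) \land \neg R(p,q))) \lor (\forall y\, \forall z\, (\neg G(y) \land R(z,y))) \lor (\forall u1\, R(u1,u1)) \lor (\forall w1\, R(w1,w1))
Pull the quantifiers to the front (each side's bound variable is not free in the other side):
  \exists q\, \exists p\, \forall y\, \forall z\, \forall u1\, \forall w1\, (R(q,p) \land \neg R(p,q) \lor \neg G(y) \land R(z,y) \lor R(u1,u1) \lor R(w1,w1))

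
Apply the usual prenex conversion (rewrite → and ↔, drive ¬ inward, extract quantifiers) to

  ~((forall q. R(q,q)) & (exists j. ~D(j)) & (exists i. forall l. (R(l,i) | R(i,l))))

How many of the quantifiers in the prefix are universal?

Drive negations inward (¬∀x A ≡ ∃x ¬A, ¬∃x A ≡ ∀x ¬A, De Morgan for ∧/∨):
  (exists q. ~R(q,q)) | (forall j. D(j)) | (forall i. exists l. (~R(l,i) & ~R(i,l)))
All bound variables are already distinct, so no renaming is needed.
Extract every quantifier outward, since the variables are now distinct and don't occur free across branches:
  exists q. forall j. forall i. exists l. (~R(q,q) | D(j) | ~R(l,i) & ~R(i,l))
The prefix is exists q forall j forall i exists l: 2 universal, 2 existential.

2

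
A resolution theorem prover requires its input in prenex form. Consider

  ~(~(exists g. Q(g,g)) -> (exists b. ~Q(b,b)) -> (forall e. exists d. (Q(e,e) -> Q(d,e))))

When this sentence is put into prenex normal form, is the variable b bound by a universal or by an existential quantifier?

existential

Eliminate → and ↔ using ¬ and ∨.
  ~(~~(exists g. Q(g,g)) | ~(exists b. ~Q(b,b)) | (forall e. exists d. (~Q(e,e) | Q(d,e))))
Move each ¬ inward, flipping quantifiers it crosses:
  (forall g. ~Q(g,g)) & (exists b. ~Q(b,b)) & (exists e. forall d. (Q(e,e) & ~Q(d,e)))
All bound variables are already distinct, so no renaming is needed.
Pull the quantifiers to the front (each side's bound variable is not free in the other side):
  forall g. exists b. exists e. forall d. (~Q(g,g) & ~Q(b,b) & Q(e,e) & ~Q(d,e))
The quantifier exists b sits under an even number of negations (counting the antecedent side of each →), so it remains existential.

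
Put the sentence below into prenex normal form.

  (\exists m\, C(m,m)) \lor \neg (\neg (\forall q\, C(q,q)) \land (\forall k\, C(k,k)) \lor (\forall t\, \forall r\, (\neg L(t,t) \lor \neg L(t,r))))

Push ¬ through the quantifiers and connectives to reach negation normal form:
  (\exists m\, C(m,m)) \lor ((\forall q\, C(q,q)) \lor (\exists k\, \neg C(k,k))) \land (\exists t\, \exists r\, (L(t,t) \land L(t,r)))
All bound variables are already distinct, so no renaming is needed.
Extract every quantifier outward, since the variables are now distinct and don't occur free across branches:
  \exists m\, \forall q\, \exists k\, \exists t\, \exists r\, (C(m,m) \lor (C(q,q) \lor \neg C(k,k)) \land L(t,t) \land L(t,r))

\exists m\, \forall q\, \exists k\, \exists t\, \exists r\, (C(m,m) \lor (C(q,q) \lor \neg C(k,k)) \land L(t,t) \land L(t,r))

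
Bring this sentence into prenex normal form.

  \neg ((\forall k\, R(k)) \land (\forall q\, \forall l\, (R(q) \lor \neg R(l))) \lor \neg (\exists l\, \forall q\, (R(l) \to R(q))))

\exists k\, \exists q\, \exists l\, \exists c\, \forall s\, ((\neg R(k) \lor \neg R(q) \land R(l)) \land (\neg R(c) \lor R(s)))

Rewrite implications/biconditionals: A → B as ¬A ∨ B.
  \neg ((\forall k\, R(k)) \land (\forall q\, \forall l\, (R(q) \lor \neg R(l))) \lor \neg (\exists l\, \forall q\, (\neg R(l) \lor R(q))))
Move each ¬ inward, flipping quantifiers it crosses:
  ((\exists k\, \neg R(k)) \lor (\exists q\, \exists l\, (\neg R(q) \land R(l)))) \land (\exists l\, \forall q\, (\neg R(l) \lor R(q)))
Rename bound variables to avoid capture: l↦c, q↦s.
  ((\exists k\, \neg R(k)) \lor (\exists q\, \exists l\, (\neg R(q) \land R(l)))) \land (\exists c\, \forall s\, (\neg R(c) \lor R(s)))
Finally move all quantifiers to the prefix:
  \exists k\, \exists q\, \exists l\, \exists c\, \forall s\, ((\neg R(k) \lor \neg R(q) \land R(l)) \land (\neg R(c) \lor R(s)))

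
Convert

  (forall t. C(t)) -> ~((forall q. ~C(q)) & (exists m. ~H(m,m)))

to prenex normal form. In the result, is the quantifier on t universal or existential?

existential

Rewrite implications/biconditionals: A → B as ¬A ∨ B.
  ~(forall t. C(t)) | ~((forall q. ~C(q)) & (exists m. ~H(m,m)))
Drive negations inward (¬∀x A ≡ ∃x ¬A, ¬∃x A ≡ ∀x ¬A, De Morgan for ∧/∨):
  (exists t. ~C(t)) | (exists q. C(q)) | (forall m. H(m,m))
All bound variables are already distinct, so no renaming is needed.
Finally move all quantifiers to the prefix:
  exists t. exists q. forall m. (~C(t) | C(q) | H(m,m))
The quantifier forall t sits under an odd number of negations (counting the antecedent side of each →), so it flips to exists t.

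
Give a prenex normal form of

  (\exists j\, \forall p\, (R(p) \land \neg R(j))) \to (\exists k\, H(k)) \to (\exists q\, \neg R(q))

First replace A → B with ¬A ∨ B.
  \neg (\exists j\, \forall p\, (R(p) \land \neg R(j))) \lor \neg (\exists k\, H(k)) \lor (\exists q\, \neg R(q))
Push ¬ through the quantifiers and connectives to reach negation normal form:
  (\forall j\, \exists p\, (\neg R(p) \lor R(j))) \lor (\forall k\, \neg H(k)) \lor (\exists q\, \neg R(q))
All bound variables are already distinct, so no renaming is needed.
Extract every quantifier outward, since the variables are now distinct and don't occur free across branches:
  \forall j\, \exists p\, \forall k\, \exists q\, (\neg R(p) \lor R(j) \lor \neg H(k) \lor \neg R(q))

\forall j\, \exists p\, \forall k\, \exists q\, (\neg R(p) \lor R(j) \lor \neg H(k) \lor \neg R(q))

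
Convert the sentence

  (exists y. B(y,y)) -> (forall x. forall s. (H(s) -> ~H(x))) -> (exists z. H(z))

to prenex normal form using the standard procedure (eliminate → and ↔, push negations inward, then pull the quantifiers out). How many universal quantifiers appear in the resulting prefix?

1

First replace A → B with ¬A ∨ B.
  ~(exists y. B(y,y)) | ~(forall x. forall s. (~H(s) | ~H(x))) | (exists z. H(z))
Drive negations inward (¬∀x A ≡ ∃x ¬A, ¬∃x A ≡ ∀x ¬A, De Morgan for ∧/∨):
  (forall y. ~B(y,y)) | (exists x. exists s. (H(s) & H(x))) | (exists z. H(z))
Finally move all quantifiers to the prefix:
  forall y. exists x. exists s. exists z. (~B(y,y) | H(s) & H(x) | H(z))
The prefix is forall y exists x exists s exists z: 1 universal, 3 existential.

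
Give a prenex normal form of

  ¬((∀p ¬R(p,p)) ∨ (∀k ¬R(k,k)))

∃p ∃k (R(p,p) ∧ R(k,k))

Move each ¬ inward, flipping quantifiers it crosses:
  (∃p R(p,p)) ∧ (∃k R(k,k))
Pull the quantifiers to the front (each side's bound variable is not free in the other side):
  ∃p ∃k (R(p,p) ∧ R(k,k))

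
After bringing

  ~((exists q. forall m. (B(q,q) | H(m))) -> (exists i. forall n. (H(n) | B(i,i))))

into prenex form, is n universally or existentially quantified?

Rewrite implications/biconditionals: A → B as ¬A ∨ B.
  ~(~(exists q. forall m. (B(q,q) | H(m))) | (exists i. forall n. (H(n) | B(i,i))))
Move each ¬ inward, flipping quantifiers it crosses:
  (exists q. forall m. (B(q,q) | H(m))) & (forall i. exists n. (~H(n) & ~B(i,i)))
Finally move all quantifiers to the prefix:
  exists q. forall m. forall i. exists n. ((B(q,q) | H(m)) & ~H(n) & ~B(i,i))
The quantifier forall n sits under an odd number of negations (counting the antecedent side of each →), so it flips to exists n.

existential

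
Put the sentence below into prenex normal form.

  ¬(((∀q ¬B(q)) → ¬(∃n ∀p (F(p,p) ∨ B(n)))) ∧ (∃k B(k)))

Rewrite implications/biconditionals: A → B as ¬A ∨ B.
  ¬((¬(∀q ¬B(q)) ∨ ¬(∃n ∀p (F(p,p) ∨ B(n)))) ∧ (∃k B(k)))
Drive negations inward (¬∀x A ≡ ∃x ¬A, ¬∃x A ≡ ∀x ¬A, De Morgan for ∧/∨):
  (∀q ¬B(q)) ∧ (∃n ∀p (F(p,p) ∨ B(n))) ∨ (∀k ¬B(k))
All bound variables are already distinct, so no renaming is needed.
Extract every quantifier outward, since the variables are now distinct and don't occur free across branches:
  ∀q ∃n ∀p ∀k (¬B(q) ∧ (F(p,p) ∨ B(n)) ∨ ¬B(k))

∀q ∃n ∀p ∀k (¬B(q) ∧ (F(p,p) ∨ B(n)) ∨ ¬B(k))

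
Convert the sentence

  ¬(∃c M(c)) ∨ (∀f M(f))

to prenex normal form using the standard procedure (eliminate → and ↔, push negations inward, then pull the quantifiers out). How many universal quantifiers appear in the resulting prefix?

Drive negations inward (¬∀x A ≡ ∃x ¬A, ¬∃x A ≡ ∀x ¬A, De Morgan for ∧/∨):
  (∀c ¬M(c)) ∨ (∀f M(f))
All bound variables are already distinct, so no renaming is needed.
Extract every quantifier outward, since the variables are now distinct and don't occur free across branches:
  ∀c ∀f (¬M(c) ∨ M(f))
The prefix is ∀c ∀f: 2 universal, 0 existential.

2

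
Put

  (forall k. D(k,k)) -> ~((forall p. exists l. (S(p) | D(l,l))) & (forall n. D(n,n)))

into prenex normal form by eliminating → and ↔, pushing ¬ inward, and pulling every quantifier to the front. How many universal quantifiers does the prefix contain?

First replace A → B with ¬A ∨ B.
  ~(forall k. D(k,k)) | ~((forall p. exists l. (S(p) | D(l,l))) & (forall n. D(n,n)))
Push ¬ through the quantifiers and connectives to reach negation normal form:
  (exists k. ~D(k,k)) | (exists p. forall l. (~S(p) & ~D(l,l))) | (exists n. ~D(n,n))
All bound variables are already distinct, so no renaming is needed.
Extract every quantifier outward, since the variables are now distinct and don't occur free across branches:
  exists k. exists p. forall l. exists n. (~D(k,k) | ~S(p) & ~D(l,l) | ~D(n,n))
The prefix is exists k exists p forall l exists n: 1 universal, 3 existential.

1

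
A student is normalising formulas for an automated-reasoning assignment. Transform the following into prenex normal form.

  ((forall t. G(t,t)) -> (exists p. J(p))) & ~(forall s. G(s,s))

Rewrite implications/biconditionals: A → B as ¬A ∨ B.
  (~(forall t. G(t,t)) | (exists p. J(p))) & ~(forall s. G(s,s))
Drive negations inward (¬∀x A ≡ ∃x ¬A, ¬∃x A ≡ ∀x ¬A, De Morgan for ∧/∨):
  ((exists t. ~G(t,t)) | (exists p. J(p))) & (exists s. ~G(s,s))
All bound variables are already distinct, so no renaming is needed.
Finally move all quantifiers to the prefix:
  exists t. exists p. exists s. ((~G(t,t) | J(p)) & ~G(s,s))

exists t. exists p. exists s. ((~G(t,t) | J(p)) & ~G(s,s))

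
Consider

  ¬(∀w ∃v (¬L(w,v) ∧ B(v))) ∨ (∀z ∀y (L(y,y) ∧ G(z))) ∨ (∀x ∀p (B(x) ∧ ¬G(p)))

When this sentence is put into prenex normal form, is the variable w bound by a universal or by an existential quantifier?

Move each ¬ inward, flipping quantifiers it crosses:
  (∃w ∀v (L(w,v) ∨ ¬B(v))) ∨ (∀z ∀y (L(y,y) ∧ G(z))) ∨ (∀x ∀p (B(x) ∧ ¬G(p)))
Pull the quantifiers to the front (each side's bound variable is not free in the other side):
  ∃w ∀v ∀z ∀y ∀x ∀p (L(w,v) ∨ ¬B(v) ∨ L(y,y) ∧ G(z) ∨ B(x) ∧ ¬G(p))
The quantifier ∀w sits under an odd number of negations, so it flips to ∃w.

existential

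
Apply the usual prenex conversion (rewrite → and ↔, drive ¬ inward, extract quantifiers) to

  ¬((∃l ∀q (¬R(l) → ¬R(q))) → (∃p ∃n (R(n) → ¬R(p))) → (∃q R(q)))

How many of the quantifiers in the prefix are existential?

3

Eliminate → and ↔ using ¬ and ∨.
  ¬(¬(∃l ∀q (¬¬R(l) ∨ ¬R(q))) ∨ ¬(∃p ∃n (¬R(n) ∨ ¬R(p))) ∨ (∃q R(q)))
Move each ¬ inward, flipping quantifiers it crosses:
  (∃l ∀q (R(l) ∨ ¬R(q))) ∧ (∃p ∃n (¬R(n) ∨ ¬R(p))) ∧ (∀q ¬R(q))
Give each quantifier a distinct variable: q↦u1.
  (∃l ∀q (R(l) ∨ ¬R(q))) ∧ (∃p ∃n (¬R(n) ∨ ¬R(p))) ∧ (∀u1 ¬R(u1))
Pull the quantifiers to the front (each side's bound variable is not free in the other side):
  ∃l ∀q ∃p ∃n ∀u1 ((R(l) ∨ ¬R(q)) ∧ (¬R(n) ∨ ¬R(p)) ∧ ¬R(u1))
The prefix is ∃l ∀q ∃p ∃n ∀u1: 2 universal, 3 existential.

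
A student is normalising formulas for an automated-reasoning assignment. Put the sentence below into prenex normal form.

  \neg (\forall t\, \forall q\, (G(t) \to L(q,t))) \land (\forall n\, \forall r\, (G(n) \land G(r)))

\exists t\, \exists q\, \forall n\, \forall r\, (G(t) \land \neg L(q,t) \land G(n) \land G(r))

First replace A → B with ¬A ∨ B.
  \neg (\forall t\, \forall q\, (\neg G(t) \lor L(q,t))) \land (\forall n\, \forall r\, (G(n) \land G(r)))
Drive negations inward (¬∀x A ≡ ∃x ¬A, ¬∃x A ≡ ∀x ¬A, De Morgan for ∧/∨):
  (\exists t\, \exists q\, (G(t) \land \neg L(q,t))) \land (\forall n\, \forall r\, (G(n) \land G(r)))
All bound variables are already distinct, so no renaming is needed.
Finally move all quantifiers to the prefix:
  \exists t\, \exists q\, \forall n\, \forall r\, (G(t) \land \neg L(q,t) \land G(n) \land G(r))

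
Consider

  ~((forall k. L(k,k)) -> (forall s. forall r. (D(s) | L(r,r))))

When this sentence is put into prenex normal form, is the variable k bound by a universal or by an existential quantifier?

First replace A → B with ¬A ∨ B.
  ~(~(forall k. L(k,k)) | (forall s. forall r. (D(s) | L(r,r))))
Push ¬ through the quantifiers and connectives to reach negation normal form:
  (forall k. L(k,k)) & (exists s. exists r. (~D(s) & ~L(r,r)))
All bound variables are already distinct, so no renaming is needed.
Pull the quantifiers to the front (each side's bound variable is not free in the other side):
  forall k. exists s. exists r. (L(k,k) & ~D(s) & ~L(r,r))
The quantifier forall k sits under an even number of negations (counting the antecedent side of each →), so it remains universal.

universal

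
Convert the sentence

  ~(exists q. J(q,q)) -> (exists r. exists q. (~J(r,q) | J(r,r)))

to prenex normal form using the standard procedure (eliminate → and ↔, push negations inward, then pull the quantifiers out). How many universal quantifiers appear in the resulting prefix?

Eliminate → and ↔ using ¬ and ∨.
  ~~(exists q. J(q,q)) | (exists r. exists q. (~J(r,q) | J(r,r)))
Push ¬ through the quantifiers and connectives to reach negation normal form:
  (exists q. J(q,q)) | (exists r. exists q. (~J(r,q) | J(r,r)))
Rename bound variables to avoid capture: q↦b.
  (exists q. J(q,q)) | (exists r. exists b. (~J(r,b) | J(r,r)))
Finally move all quantifiers to the prefix:
  exists q. exists r. exists b. (J(q,q) | ~J(r,b) | J(r,r))
The prefix is exists q exists r exists b: 0 universal, 3 existential.

0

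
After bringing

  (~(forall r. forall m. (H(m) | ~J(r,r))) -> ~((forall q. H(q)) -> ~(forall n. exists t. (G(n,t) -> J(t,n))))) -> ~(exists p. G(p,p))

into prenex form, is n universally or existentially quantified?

existential

Rewrite implications/biconditionals: A → B as ¬A ∨ B.
  ~(~~(forall r. forall m. (H(m) | ~J(r,r))) | ~(~(forall q. H(q)) | ~(forall n. exists t. (~G(n,t) | J(t,n))))) | ~(exists p. G(p,p))
Push ¬ through the quantifiers and connectives to reach negation normal form:
  (exists r. exists m. (~H(m) & J(r,r))) & ((exists q. ~H(q)) | (exists n. forall t. (G(n,t) & ~J(t,n)))) | (forall p. ~G(p,p))
All bound variables are already distinct, so no renaming is needed.
Extract every quantifier outward, since the variables are now distinct and don't occur free across branches:
  exists r. exists m. exists q. exists n. forall t. forall p. (~H(m) & J(r,r) & (~H(q) | G(n,t) & ~J(t,n)) | ~G(p,p))
The quantifier forall n sits under an odd number of negations (counting the antecedent side of each →), so it flips to exists n.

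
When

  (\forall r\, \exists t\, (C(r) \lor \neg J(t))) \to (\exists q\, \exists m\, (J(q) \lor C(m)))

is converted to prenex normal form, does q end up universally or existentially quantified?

existential

First replace A → B with ¬A ∨ B.
  \neg (\forall r\, \exists t\, (C(r) \lor \neg J(t))) \lor (\exists q\, \exists m\, (J(q) \lor C(m)))
Move each ¬ inward, flipping quantifiers it crosses:
  (\exists r\, \forall t\, (\neg C(r) \land J(t))) \lor (\exists q\, \exists m\, (J(q) \lor C(m)))
All bound variables are already distinct, so no renaming is needed.
Extract every quantifier outward, since the variables are now distinct and don't occur free across branches:
  \exists r\, \forall t\, \exists q\, \exists m\, (\neg C(r) \land J(t) \lor J(q) \lor C(m))
The quantifier \exists q sits under an even number of negations (counting the antecedent side of each →), so it remains existential.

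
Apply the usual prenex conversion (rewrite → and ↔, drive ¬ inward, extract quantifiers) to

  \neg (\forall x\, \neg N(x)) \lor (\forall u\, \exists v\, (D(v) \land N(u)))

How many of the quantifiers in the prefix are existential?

2

Move each ¬ inward, flipping quantifiers it crosses:
  (\exists x\, N(x)) \lor (\forall u\, \exists v\, (D(v) \land N(u)))
Pull the quantifiers to the front (each side's bound variable is not free in the other side):
  \exists x\, \forall u\, \exists v\, (N(x) \lor D(v) \land N(u))
The prefix is \exists x \forall u \exists v: 1 universal, 2 existential.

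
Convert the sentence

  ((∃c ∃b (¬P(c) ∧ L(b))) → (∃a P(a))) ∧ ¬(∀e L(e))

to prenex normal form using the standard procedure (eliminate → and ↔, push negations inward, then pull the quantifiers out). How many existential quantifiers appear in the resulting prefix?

2

Eliminate → and ↔ using ¬ and ∨.
  (¬(∃c ∃b (¬P(c) ∧ L(b))) ∨ (∃a P(a))) ∧ ¬(∀e L(e))
Drive negations inward (¬∀x A ≡ ∃x ¬A, ¬∃x A ≡ ∀x ¬A, De Morgan for ∧/∨):
  ((∀c ∀b (P(c) ∨ ¬L(b))) ∨ (∃a P(a))) ∧ (∃e ¬L(e))
All bound variables are already distinct, so no renaming is needed.
Pull the quantifiers to the front (each side's bound variable is not free in the other side):
  ∀c ∀b ∃a ∃e ((P(c) ∨ ¬L(b) ∨ P(a)) ∧ ¬L(e))
The prefix is ∀c ∀b ∃a ∃e: 2 universal, 2 existential.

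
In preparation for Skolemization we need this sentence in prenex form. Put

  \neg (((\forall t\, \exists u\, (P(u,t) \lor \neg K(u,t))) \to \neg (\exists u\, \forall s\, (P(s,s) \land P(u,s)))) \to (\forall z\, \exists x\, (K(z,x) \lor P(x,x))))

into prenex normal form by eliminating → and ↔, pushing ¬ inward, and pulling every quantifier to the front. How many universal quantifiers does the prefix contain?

Eliminate → and ↔ using ¬ and ∨.
  \neg (\neg (\neg (\forall t\, \exists u\, (P(u,t) \lor \neg K(u,t))) \lor \neg (\exists u\, \forall s\, (P(s,s) \land P(u,s)))) \lor (\forall z\, \exists x\, (K(z,x) \lor P(x,x))))
Push ¬ through the quantifiers and connectives to reach negation normal form:
  ((\exists t\, \forall u\, (\neg P(u,t) \land K(u,t))) \lor (\forall u\, \exists s\, (\neg P(s,s) \lor \neg P(u,s)))) \land (\exists z\, \forall x\, (\neg K(z,x) \land \neg P(x,x)))
Give each quantifier a distinct variable: u↦x1.
  ((\exists t\, \forall u\, (\neg P(u,t) \land K(u,t))) \lor (\forall x1\, \exists s\, (\neg P(s,s) \lor \neg P(x1,s)))) \land (\exists z\, \forall x\, (\neg K(z,x) \land \neg P(x,x)))
Extract every quantifier outward, since the variables are now distinct and don't occur free across branches:
  \exists t\, \forall u\, \forall x1\, \exists s\, \exists z\, \forall x\, ((\neg P(u,t) \land K(u,t) \lor \neg P(s,s) \lor \neg P(x1,s)) \land \neg K(z,x) \land \neg P(x,x))
The prefix is \exists t \forall u \forall x1 \exists s \exists z \forall x: 3 universal, 3 existential.

3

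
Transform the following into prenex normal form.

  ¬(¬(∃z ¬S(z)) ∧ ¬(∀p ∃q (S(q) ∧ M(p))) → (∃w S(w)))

First replace A → B with ¬A ∨ B.
  ¬(¬(¬(∃z ¬S(z)) ∧ ¬(∀p ∃q (S(q) ∧ M(p)))) ∨ (∃w S(w)))
Move each ¬ inward, flipping quantifiers it crosses:
  (∀z S(z)) ∧ (∃p ∀q (¬S(q) ∨ ¬M(p))) ∧ (∀w ¬S(w))
All bound variables are already distinct, so no renaming is needed.
Pull the quantifiers to the front (each side's bound variable is not free in the other side):
  ∀z ∃p ∀q ∀w (S(z) ∧ (¬S(q) ∨ ¬M(p)) ∧ ¬S(w))

∀z ∃p ∀q ∀w (S(z) ∧ (¬S(q) ∨ ¬M(p)) ∧ ¬S(w))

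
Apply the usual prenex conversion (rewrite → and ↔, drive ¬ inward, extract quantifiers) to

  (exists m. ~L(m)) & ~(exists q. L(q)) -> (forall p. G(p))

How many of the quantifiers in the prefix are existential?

Eliminate → and ↔ using ¬ and ∨.
  ~((exists m. ~L(m)) & ~(exists q. L(q))) | (forall p. G(p))
Drive negations inward (¬∀x A ≡ ∃x ¬A, ¬∃x A ≡ ∀x ¬A, De Morgan for ∧/∨):
  (forall m. L(m)) | (exists q. L(q)) | (forall p. G(p))
Finally move all quantifiers to the prefix:
  forall m. exists q. forall p. (L(m) | L(q) | G(p))
The prefix is forall m exists q forall p: 2 universal, 1 existential.

1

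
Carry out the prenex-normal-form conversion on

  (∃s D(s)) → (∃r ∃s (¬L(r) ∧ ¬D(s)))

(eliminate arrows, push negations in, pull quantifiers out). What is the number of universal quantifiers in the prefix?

1

First replace A → B with ¬A ∨ B.
  ¬(∃s D(s)) ∨ (∃r ∃s (¬L(r) ∧ ¬D(s)))
Move each ¬ inward, flipping quantifiers it crosses:
  (∀s ¬D(s)) ∨ (∃r ∃s (¬L(r) ∧ ¬D(s)))
Give each quantifier a distinct variable: s↦p.
  (∀s ¬D(s)) ∨ (∃r ∃p (¬L(r) ∧ ¬D(p)))
Finally move all quantifiers to the prefix:
  ∀s ∃r ∃p (¬D(s) ∨ ¬L(r) ∧ ¬D(p))
The prefix is ∀s ∃r ∃p: 1 universal, 2 existential.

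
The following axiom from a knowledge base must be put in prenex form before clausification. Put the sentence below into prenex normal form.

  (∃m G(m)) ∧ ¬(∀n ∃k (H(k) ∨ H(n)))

Push ¬ through the quantifiers and connectives to reach negation normal form:
  (∃m G(m)) ∧ (∃n ∀k (¬H(k) ∧ ¬H(n)))
Finally move all quantifiers to the prefix:
  ∃m ∃n ∀k (G(m) ∧ ¬H(k) ∧ ¬H(n))

∃m ∃n ∀k (G(m) ∧ ¬H(k) ∧ ¬H(n))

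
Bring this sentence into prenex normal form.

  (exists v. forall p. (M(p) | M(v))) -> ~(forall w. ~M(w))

forall v. exists p. exists w. (~M(p) & ~M(v) | M(w))

Rewrite implications/biconditionals: A → B as ¬A ∨ B.
  ~(exists v. forall p. (M(p) | M(v))) | ~(forall w. ~M(w))
Move each ¬ inward, flipping quantifiers it crosses:
  (forall v. exists p. (~M(p) & ~M(v))) | (exists w. M(w))
Extract every quantifier outward, since the variables are now distinct and don't occur free across branches:
  forall v. exists p. exists w. (~M(p) & ~M(v) | M(w))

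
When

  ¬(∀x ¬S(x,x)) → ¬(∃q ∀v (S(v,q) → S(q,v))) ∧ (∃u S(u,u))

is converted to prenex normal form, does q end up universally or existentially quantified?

universal

Rewrite implications/biconditionals: A → B as ¬A ∨ B.
  ¬¬(∀x ¬S(x,x)) ∨ ¬(∃q ∀v (¬S(v,q) ∨ S(q,v))) ∧ (∃u S(u,u))
Move each ¬ inward, flipping quantifiers it crosses:
  (∀x ¬S(x,x)) ∨ (∀q ∃v (S(v,q) ∧ ¬S(q,v))) ∧ (∃u S(u,u))
All bound variables are already distinct, so no renaming is needed.
Finally move all quantifiers to the prefix:
  ∀x ∀q ∃v ∃u (¬S(x,x) ∨ S(v,q) ∧ ¬S(q,v) ∧ S(u,u))
The quantifier ∃q sits under an odd number of negations (counting the antecedent side of each →), so it flips to ∀q.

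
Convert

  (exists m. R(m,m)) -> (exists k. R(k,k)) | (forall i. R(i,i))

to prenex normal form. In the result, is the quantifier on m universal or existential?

First replace A → B with ¬A ∨ B.
  ~(exists m. R(m,m)) | (exists k. R(k,k)) | (forall i. R(i,i))
Move each ¬ inward, flipping quantifiers it crosses:
  (forall m. ~R(m,m)) | (exists k. R(k,k)) | (forall i. R(i,i))
All bound variables are already distinct, so no renaming is needed.
Extract every quantifier outward, since the variables are now distinct and don't occur free across branches:
  forall m. exists k. forall i. (~R(m,m) | R(k,k) | R(i,i))
The quantifier exists m sits under an odd number of negations (counting the antecedent side of each →), so it flips to forall m.

universal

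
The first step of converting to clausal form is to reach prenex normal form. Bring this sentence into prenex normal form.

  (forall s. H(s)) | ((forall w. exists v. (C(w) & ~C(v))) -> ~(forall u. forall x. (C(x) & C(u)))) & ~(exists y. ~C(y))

Eliminate → and ↔ using ¬ and ∨.
  (forall s. H(s)) | (~(forall w. exists v. (C(w) & ~C(v))) | ~(forall u. forall x. (C(x) & C(u)))) & ~(exists y. ~C(y))
Push ¬ through the quantifiers and connectives to reach negation normal form:
  (forall s. H(s)) | ((exists w. forall v. (~C(w) | C(v))) | (exists u. exists x. (~C(x) | ~C(u)))) & (forall y. C(y))
Finally move all quantifiers to the prefix:
  forall s. exists w. forall v. exists u. exists x. forall y. (H(s) | (~C(w) | C(v) | ~C(x) | ~C(u)) & C(y))

forall s. exists w. forall v. exists u. exists x. forall y. (H(s) | (~C(w) | C(v) | ~C(x) | ~C(u)) & C(y))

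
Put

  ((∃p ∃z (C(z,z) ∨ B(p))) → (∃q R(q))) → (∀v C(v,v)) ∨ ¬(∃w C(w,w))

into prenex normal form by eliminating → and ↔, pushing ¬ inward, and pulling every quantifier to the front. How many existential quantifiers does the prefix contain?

2

First replace A → B with ¬A ∨ B.
  ¬(¬(∃p ∃z (C(z,z) ∨ B(p))) ∨ (∃q R(q))) ∨ (∀v C(v,v)) ∨ ¬(∃w C(w,w))
Move each ¬ inward, flipping quantifiers it crosses:
  (∃p ∃z (C(z,z) ∨ B(p))) ∧ (∀q ¬R(q)) ∨ (∀v C(v,v)) ∨ (∀w ¬C(w,w))
Finally move all quantifiers to the prefix:
  ∃p ∃z ∀q ∀v ∀w ((C(z,z) ∨ B(p)) ∧ ¬R(q) ∨ C(v,v) ∨ ¬C(w,w))
The prefix is ∃p ∃z ∀q ∀v ∀w: 3 universal, 2 existential.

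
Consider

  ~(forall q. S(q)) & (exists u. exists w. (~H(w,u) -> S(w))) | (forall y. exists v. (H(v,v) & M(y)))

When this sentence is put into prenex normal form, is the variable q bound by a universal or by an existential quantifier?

existential

Eliminate → and ↔ using ¬ and ∨.
  ~(forall q. S(q)) & (exists u. exists w. (~~H(w,u) | S(w))) | (forall y. exists v. (H(v,v) & M(y)))
Move each ¬ inward, flipping quantifiers it crosses:
  (exists q. ~S(q)) & (exists u. exists w. (H(w,u) | S(w))) | (forall y. exists v. (H(v,v) & M(y)))
Pull the quantifiers to the front (each side's bound variable is not free in the other side):
  exists q. exists u. exists w. forall y. exists v. (~S(q) & (H(w,u) | S(w)) | H(v,v) & M(y))
The quantifier forall q sits under an odd number of negations (counting the antecedent side of each →), so it flips to exists q.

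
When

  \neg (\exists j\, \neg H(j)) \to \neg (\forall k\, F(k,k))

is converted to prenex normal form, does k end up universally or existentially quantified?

First replace A → B with ¬A ∨ B.
  \neg \neg (\exists j\, \neg H(j)) \lor \neg (\forall k\, F(k,k))
Push ¬ through the quantifiers and connectives to reach negation normal form:
  (\exists j\, \neg H(j)) \lor (\exists k\, \neg F(k,k))
All bound variables are already distinct, so no renaming is needed.
Extract every quantifier outward, since the variables are now distinct and don't occur free across branches:
  \exists j\, \exists k\, (\neg H(j) \lor \neg F(k,k))
The quantifier \forall k sits under an odd number of negations (counting the antecedent side of each →), so it flips to \exists k.

existential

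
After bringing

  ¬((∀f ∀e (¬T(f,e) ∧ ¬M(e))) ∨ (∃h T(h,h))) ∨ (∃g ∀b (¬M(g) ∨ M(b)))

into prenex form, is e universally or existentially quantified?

existential

Drive negations inward (¬∀x A ≡ ∃x ¬A, ¬∃x A ≡ ∀x ¬A, De Morgan for ∧/∨):
  (∃f ∃e (T(f,e) ∨ M(e))) ∧ (∀h ¬T(h,h)) ∨ (∃g ∀b (¬M(g) ∨ M(b)))
Finally move all quantifiers to the prefix:
  ∃f ∃e ∀h ∃g ∀b ((T(f,e) ∨ M(e)) ∧ ¬T(h,h) ∨ ¬M(g) ∨ M(b))
The quantifier ∀e sits under an odd number of negations, so it flips to ∃e.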